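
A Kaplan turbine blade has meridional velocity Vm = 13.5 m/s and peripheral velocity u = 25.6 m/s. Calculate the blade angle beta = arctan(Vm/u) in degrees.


beta = arctan(13.5 / 25.6) = 27.8046 degrees


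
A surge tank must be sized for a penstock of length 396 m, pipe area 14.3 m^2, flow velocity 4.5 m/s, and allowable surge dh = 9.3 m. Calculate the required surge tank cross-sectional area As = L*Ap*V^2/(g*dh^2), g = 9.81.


As = 396 * 14.3 * 4.5^2 / (9.81 * 9.3^2) = 135.1516 m^2


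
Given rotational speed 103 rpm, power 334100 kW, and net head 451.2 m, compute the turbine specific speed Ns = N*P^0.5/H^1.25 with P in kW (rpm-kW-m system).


Ns = 103 * 334100^0.5 / 451.2^1.25 = 28.6295


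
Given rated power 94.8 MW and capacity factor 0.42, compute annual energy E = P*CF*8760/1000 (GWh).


E = 94.8 * 0.42 * 8760 / 1000 = 348.7882 GWh


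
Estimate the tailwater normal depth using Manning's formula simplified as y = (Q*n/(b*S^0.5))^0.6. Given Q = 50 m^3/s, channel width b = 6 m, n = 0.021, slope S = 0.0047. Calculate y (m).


y = (50 * 0.021 / (6 * 0.0047^0.5))^0.6 = 1.7547 m


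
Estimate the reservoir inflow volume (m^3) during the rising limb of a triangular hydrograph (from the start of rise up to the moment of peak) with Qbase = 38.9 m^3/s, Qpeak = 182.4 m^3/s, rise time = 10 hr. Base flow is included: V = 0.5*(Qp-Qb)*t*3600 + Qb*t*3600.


V = 0.5*(182.4 - 38.9)*10*3600 + 38.9*10*3600 = 3.9834e+06 m^3


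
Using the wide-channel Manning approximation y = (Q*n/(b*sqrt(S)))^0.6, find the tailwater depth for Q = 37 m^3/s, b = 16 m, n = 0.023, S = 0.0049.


y = (37 * 0.023 / (16 * 0.0049^0.5))^0.6 = 0.8481 m


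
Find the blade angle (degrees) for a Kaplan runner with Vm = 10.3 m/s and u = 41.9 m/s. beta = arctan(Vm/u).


beta = arctan(10.3 / 41.9) = 13.8108 degrees


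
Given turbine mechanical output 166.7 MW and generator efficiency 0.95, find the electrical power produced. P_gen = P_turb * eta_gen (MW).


P_gen = 166.7 * 0.95 = 158.3650 MW


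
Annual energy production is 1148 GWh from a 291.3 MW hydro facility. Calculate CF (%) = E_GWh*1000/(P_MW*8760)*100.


CF = 1148 * 1000 / (291.3 * 8760) * 100 = 44.9881 %


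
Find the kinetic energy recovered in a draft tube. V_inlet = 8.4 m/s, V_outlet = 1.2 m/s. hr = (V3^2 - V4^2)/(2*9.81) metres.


hr = (8.4^2 - 1.2^2) / (2*9.81) = 3.5229 m


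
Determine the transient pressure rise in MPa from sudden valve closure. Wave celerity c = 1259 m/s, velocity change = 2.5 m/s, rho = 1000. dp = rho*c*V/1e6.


dp = 1000 * 1259 * 2.5 / 1e6 = 3.1475 MPa


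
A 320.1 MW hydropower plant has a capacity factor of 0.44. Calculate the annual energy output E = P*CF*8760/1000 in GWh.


E = 320.1 * 0.44 * 8760 / 1000 = 1233.7934 GWh


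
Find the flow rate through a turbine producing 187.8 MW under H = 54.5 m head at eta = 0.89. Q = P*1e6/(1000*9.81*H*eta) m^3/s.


Q = 187.8 * 1e6 / (1000 * 9.81 * 54.5 * 0.89) = 394.6754 m^3/s


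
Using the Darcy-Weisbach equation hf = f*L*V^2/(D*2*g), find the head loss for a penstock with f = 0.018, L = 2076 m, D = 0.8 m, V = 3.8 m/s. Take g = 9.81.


hf = 0.018 * 2076 * 3.8^2 / (0.8 * 2 * 9.81) = 34.3778 m


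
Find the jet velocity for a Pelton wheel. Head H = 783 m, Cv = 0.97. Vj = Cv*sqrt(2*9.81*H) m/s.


Vj = 0.97 * sqrt(2*9.81*783) = 120.2270 m/s


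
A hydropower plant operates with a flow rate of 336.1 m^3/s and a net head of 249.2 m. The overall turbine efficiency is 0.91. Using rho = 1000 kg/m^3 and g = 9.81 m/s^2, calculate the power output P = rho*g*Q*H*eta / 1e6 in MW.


P = 1000 * 9.81 * 336.1 * 249.2 * 0.91 / 1e6 = 747.6993 MW


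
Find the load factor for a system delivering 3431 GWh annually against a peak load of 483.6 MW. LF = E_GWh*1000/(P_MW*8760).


LF = 3431 * 1000 / (483.6 * 8760) = 0.8099


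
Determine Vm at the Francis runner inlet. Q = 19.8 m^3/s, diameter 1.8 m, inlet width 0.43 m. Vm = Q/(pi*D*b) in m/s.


Vm = 19.8 / (pi * 1.8 * 0.43) = 8.1428 m/s


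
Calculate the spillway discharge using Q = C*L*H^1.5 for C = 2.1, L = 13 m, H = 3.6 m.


Q = 2.1 * 13 * 3.6^1.5 = 186.4732 m^3/s


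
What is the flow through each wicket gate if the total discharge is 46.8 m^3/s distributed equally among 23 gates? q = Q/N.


q = 46.8 / 23 = 2.0348 m^3/s


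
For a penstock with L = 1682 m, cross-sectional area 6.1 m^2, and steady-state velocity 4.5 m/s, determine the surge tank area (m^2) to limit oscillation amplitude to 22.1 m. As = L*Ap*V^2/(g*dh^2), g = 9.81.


As = 1682 * 6.1 * 4.5^2 / (9.81 * 22.1^2) = 43.3638 m^2


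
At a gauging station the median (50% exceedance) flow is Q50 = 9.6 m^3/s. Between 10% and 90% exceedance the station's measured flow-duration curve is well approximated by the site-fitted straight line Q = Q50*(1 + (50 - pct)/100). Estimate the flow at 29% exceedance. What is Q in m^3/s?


Q = 9.6 * (1 + (50 - 29)/100) = 11.6160 m^3/s


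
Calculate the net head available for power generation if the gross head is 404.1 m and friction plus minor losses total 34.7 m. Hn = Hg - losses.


Hn = 404.1 - 34.7 = 369.4000 m


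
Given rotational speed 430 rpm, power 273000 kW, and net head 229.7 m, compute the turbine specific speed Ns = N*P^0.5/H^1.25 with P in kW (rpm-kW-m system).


Ns = 430 * 273000^0.5 / 229.7^1.25 = 251.2456


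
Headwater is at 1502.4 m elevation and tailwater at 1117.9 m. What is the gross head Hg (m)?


Hg = 1502.4 - 1117.9 = 384.5000 m


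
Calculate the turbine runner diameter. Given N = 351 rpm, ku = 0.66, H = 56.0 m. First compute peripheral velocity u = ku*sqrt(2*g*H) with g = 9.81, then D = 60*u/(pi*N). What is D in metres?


u = 0.66 * sqrt(2*9.81*56.0) = 21.8770 m/s
D = 60 * 21.8770 / (pi * 351) = 1.1904 m


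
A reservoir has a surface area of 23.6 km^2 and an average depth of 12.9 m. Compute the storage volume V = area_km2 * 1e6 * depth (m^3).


V = 23.6 * 1e6 * 12.9 = 3.0444e+08 m^3


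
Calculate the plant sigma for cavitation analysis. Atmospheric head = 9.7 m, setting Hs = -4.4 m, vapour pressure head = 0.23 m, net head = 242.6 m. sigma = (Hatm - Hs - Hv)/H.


sigma = (9.7 - (-4.4) - 0.23) / 242.6 = 0.0572


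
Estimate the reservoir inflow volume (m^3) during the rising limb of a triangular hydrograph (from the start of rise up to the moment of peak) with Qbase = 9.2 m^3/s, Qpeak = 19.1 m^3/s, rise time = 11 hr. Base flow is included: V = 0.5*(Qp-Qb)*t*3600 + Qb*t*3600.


V = 0.5*(19.1 - 9.2)*11*3600 + 9.2*11*3600 = 560340.0000 m^3


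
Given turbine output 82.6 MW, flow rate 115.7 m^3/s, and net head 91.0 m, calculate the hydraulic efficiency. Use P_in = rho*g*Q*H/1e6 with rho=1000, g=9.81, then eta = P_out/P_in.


P_in = 1000 * 9.81 * 115.7 * 91.0 / 1e6 = 103.2865 MW
eta = 82.6 / 103.2865 = 0.7997


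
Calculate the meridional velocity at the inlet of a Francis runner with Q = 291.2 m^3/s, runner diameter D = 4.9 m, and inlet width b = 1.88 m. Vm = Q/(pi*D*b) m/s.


Vm = 291.2 / (pi * 4.9 * 1.88) = 10.0621 m/s


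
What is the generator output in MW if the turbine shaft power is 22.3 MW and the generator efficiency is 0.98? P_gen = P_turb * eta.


P_gen = 22.3 * 0.98 = 21.8540 MW


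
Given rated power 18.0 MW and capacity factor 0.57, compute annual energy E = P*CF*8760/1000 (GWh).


E = 18.0 * 0.57 * 8760 / 1000 = 89.8776 GWh


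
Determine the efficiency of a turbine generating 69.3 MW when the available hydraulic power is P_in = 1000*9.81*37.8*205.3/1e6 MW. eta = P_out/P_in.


P_in = 1000 * 9.81 * 37.8 * 205.3 / 1e6 = 76.1289 MW
eta = 69.3 / 76.1289 = 0.9103


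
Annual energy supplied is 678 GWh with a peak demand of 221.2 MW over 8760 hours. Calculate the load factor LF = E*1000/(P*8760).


LF = 678 * 1000 / (221.2 * 8760) = 0.3499


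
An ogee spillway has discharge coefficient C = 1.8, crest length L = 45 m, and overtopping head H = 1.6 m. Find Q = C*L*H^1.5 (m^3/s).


Q = 1.8 * 45 * 1.6^1.5 = 163.9325 m^3/s


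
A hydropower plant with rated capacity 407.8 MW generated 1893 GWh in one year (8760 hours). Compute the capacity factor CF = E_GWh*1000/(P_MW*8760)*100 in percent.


CF = 1893 * 1000 / (407.8 * 8760) * 100 = 52.9907 %


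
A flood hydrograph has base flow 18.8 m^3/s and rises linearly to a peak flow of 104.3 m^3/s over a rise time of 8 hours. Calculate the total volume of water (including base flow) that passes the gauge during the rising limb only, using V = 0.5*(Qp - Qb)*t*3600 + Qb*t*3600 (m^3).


V = 0.5*(104.3 - 18.8)*8*3600 + 18.8*8*3600 = 1.7726e+06 m^3


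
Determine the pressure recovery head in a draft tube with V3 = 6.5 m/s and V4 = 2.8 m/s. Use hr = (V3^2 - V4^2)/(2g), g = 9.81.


hr = (6.5^2 - 2.8^2) / (2*9.81) = 1.7538 m


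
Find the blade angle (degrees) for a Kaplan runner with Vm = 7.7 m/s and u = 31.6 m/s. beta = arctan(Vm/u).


beta = arctan(7.7 / 31.6) = 13.6944 degrees


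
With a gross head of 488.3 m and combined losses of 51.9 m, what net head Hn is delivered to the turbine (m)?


Hn = 488.3 - 51.9 = 436.4000 m


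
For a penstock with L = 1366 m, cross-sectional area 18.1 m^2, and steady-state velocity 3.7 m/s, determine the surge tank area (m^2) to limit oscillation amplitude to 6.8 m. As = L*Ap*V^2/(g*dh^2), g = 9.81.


As = 1366 * 18.1 * 3.7^2 / (9.81 * 6.8^2) = 746.1839 m^2


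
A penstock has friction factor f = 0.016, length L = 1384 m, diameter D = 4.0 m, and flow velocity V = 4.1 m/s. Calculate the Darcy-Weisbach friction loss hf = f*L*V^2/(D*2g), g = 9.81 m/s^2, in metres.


hf = 0.016 * 1384 * 4.1^2 / (4.0 * 2 * 9.81) = 4.7431 m


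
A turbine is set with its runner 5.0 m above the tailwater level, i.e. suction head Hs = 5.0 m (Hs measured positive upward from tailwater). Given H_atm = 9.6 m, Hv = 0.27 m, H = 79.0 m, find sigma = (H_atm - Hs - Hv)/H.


sigma = (9.6 - 5.0 - 0.27) / 79.0 = 0.0548


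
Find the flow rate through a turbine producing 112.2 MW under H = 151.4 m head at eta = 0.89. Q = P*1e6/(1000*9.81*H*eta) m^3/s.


Q = 112.2 * 1e6 / (1000 * 9.81 * 151.4 * 0.89) = 84.8805 m^3/s


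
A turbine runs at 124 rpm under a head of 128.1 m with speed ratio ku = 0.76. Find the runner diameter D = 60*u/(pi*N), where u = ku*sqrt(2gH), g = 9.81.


u = 0.76 * sqrt(2*9.81*128.1) = 38.1011 m/s
D = 60 * 38.1011 / (pi * 124) = 5.8684 m


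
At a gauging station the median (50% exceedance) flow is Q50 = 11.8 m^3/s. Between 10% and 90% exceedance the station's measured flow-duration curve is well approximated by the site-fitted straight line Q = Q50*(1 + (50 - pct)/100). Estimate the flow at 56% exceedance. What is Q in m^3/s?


Q = 11.8 * (1 + (50 - 56)/100) = 11.0920 m^3/s


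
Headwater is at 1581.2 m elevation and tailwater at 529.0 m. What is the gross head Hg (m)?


Hg = 1581.2 - 529.0 = 1052.2000 m


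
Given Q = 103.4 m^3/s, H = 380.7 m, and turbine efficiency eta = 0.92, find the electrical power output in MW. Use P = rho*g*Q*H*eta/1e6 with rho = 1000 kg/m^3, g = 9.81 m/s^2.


P = 1000 * 9.81 * 103.4 * 380.7 * 0.92 / 1e6 = 355.2714 MW


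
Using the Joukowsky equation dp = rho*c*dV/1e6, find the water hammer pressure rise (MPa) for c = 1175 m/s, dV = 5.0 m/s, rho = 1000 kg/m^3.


dp = 1000 * 1175 * 5.0 / 1e6 = 5.8750 MPa


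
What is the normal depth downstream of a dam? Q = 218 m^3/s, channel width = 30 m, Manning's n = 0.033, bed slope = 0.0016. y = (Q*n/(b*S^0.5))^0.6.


y = (218 * 0.033 / (30 * 0.0016^0.5))^0.6 = 2.9287 m


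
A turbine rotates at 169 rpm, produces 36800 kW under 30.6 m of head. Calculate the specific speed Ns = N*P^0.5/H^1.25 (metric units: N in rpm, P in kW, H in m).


Ns = 169 * 36800^0.5 / 30.6^1.25 = 450.4627


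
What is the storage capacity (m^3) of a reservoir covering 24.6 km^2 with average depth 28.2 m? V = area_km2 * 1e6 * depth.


V = 24.6 * 1e6 * 28.2 = 6.9372e+08 m^3


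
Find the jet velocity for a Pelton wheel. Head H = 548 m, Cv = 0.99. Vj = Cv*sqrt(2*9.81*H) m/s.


Vj = 0.99 * sqrt(2*9.81*548) = 102.6538 m/s


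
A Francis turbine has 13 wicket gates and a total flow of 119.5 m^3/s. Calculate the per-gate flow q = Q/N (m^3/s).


q = 119.5 / 13 = 9.1923 m^3/s


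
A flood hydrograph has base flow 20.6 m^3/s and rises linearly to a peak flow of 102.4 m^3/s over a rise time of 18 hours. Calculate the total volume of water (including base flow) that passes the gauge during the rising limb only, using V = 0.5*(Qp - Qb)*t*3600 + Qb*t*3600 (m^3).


V = 0.5*(102.4 - 20.6)*18*3600 + 20.6*18*3600 = 3.9852e+06 m^3


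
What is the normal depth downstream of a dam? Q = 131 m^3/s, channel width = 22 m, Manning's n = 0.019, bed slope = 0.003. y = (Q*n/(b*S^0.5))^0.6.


y = (131 * 0.019 / (22 * 0.003^0.5))^0.6 = 1.5453 m


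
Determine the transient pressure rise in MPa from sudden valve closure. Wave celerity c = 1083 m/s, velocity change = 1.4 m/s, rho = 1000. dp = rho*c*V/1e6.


dp = 1000 * 1083 * 1.4 / 1e6 = 1.5162 MPa


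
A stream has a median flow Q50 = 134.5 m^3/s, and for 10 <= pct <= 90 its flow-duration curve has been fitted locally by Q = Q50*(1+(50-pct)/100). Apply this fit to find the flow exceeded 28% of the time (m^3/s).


Q = 134.5 * (1 + (50 - 28)/100) = 164.0900 m^3/s


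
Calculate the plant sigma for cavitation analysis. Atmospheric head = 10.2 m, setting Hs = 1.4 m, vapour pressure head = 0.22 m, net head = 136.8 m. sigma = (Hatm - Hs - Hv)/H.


sigma = (10.2 - 1.4 - 0.22) / 136.8 = 0.0627


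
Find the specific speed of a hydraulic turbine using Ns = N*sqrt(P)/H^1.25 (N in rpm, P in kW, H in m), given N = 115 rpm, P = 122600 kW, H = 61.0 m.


Ns = 115 * 122600^0.5 / 61.0^1.25 = 236.2005


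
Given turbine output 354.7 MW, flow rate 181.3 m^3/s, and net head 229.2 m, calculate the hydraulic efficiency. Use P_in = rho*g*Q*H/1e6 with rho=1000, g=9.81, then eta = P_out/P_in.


P_in = 1000 * 9.81 * 181.3 * 229.2 / 1e6 = 407.6443 MW
eta = 354.7 / 407.6443 = 0.8701


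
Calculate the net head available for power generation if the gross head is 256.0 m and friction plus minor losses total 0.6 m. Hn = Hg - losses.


Hn = 256.0 - 0.6 = 255.4000 m


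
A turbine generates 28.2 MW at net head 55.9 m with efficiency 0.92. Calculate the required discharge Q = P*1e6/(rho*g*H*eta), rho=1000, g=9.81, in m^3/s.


Q = 28.2 * 1e6 / (1000 * 9.81 * 55.9 * 0.92) = 55.8960 m^3/s


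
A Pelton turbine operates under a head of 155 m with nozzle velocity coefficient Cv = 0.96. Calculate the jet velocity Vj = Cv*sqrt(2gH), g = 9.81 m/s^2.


Vj = 0.96 * sqrt(2*9.81*155) = 52.9403 m/s


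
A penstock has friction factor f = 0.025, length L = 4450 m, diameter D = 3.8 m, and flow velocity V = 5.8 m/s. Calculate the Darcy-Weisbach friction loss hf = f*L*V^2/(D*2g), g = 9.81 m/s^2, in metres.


hf = 0.025 * 4450 * 5.8^2 / (3.8 * 2 * 9.81) = 50.1965 m


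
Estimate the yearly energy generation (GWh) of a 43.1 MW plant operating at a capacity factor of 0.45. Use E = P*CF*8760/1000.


E = 43.1 * 0.45 * 8760 / 1000 = 169.9002 GWh


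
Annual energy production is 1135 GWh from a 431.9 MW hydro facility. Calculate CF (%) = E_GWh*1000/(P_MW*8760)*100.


CF = 1135 * 1000 / (431.9 * 8760) * 100 = 29.9991 %


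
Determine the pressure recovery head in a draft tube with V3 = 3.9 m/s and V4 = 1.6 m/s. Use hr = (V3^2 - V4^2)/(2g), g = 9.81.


hr = (3.9^2 - 1.6^2) / (2*9.81) = 0.6448 m


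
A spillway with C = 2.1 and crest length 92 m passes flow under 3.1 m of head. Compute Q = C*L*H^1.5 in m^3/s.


Q = 2.1 * 92 * 3.1^1.5 = 1054.5075 m^3/s


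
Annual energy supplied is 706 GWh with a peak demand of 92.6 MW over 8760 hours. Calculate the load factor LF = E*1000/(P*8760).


LF = 706 * 1000 / (92.6 * 8760) = 0.8703


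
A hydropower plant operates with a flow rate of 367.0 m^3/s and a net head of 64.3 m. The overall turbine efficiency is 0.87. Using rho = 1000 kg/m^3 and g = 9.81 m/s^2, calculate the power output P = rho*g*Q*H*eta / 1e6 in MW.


P = 1000 * 9.81 * 367.0 * 64.3 * 0.87 / 1e6 = 201.4027 MW


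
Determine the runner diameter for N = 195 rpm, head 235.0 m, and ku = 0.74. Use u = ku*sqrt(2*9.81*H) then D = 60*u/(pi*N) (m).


u = 0.74 * sqrt(2*9.81*235.0) = 50.2476 m/s
D = 60 * 50.2476 / (pi * 195) = 4.9213 m


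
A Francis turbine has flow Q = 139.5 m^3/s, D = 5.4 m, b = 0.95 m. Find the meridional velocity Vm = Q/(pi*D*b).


Vm = 139.5 / (pi * 5.4 * 0.95) = 8.6558 m/s


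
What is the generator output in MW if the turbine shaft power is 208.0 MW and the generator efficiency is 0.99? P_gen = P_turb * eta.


P_gen = 208.0 * 0.99 = 205.9200 MW


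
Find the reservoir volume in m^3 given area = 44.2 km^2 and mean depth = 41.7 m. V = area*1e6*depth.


V = 44.2 * 1e6 * 41.7 = 1.8431e+09 m^3


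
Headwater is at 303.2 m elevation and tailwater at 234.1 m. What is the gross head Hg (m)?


Hg = 303.2 - 234.1 = 69.1000 m


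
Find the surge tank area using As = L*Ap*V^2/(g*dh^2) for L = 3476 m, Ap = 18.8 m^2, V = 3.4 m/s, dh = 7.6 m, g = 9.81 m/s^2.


As = 3476 * 18.8 * 3.4^2 / (9.81 * 7.6^2) = 1333.2121 m^2


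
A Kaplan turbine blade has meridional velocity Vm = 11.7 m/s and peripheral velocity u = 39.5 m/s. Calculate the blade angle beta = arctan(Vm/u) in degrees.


beta = arctan(11.7 / 39.5) = 16.4994 degrees


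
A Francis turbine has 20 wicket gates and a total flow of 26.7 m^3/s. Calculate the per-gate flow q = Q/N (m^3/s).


q = 26.7 / 20 = 1.3350 m^3/s


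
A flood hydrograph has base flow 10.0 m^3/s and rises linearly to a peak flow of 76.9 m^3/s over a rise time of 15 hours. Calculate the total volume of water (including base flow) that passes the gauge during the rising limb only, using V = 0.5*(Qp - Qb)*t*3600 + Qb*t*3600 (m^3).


V = 0.5*(76.9 - 10.0)*15*3600 + 10.0*15*3600 = 2.3463e+06 m^3


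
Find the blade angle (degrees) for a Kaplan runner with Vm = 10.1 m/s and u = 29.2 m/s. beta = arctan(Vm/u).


beta = arctan(10.1 / 29.2) = 19.0800 degrees


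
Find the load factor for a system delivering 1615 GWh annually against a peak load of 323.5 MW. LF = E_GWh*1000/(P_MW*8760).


LF = 1615 * 1000 / (323.5 * 8760) = 0.5699


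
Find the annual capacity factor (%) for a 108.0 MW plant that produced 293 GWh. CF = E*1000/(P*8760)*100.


CF = 293 * 1000 / (108.0 * 8760) * 100 = 30.9699 %


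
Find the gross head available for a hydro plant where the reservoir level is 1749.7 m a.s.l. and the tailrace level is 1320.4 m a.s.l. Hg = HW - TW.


Hg = 1749.7 - 1320.4 = 429.3000 m


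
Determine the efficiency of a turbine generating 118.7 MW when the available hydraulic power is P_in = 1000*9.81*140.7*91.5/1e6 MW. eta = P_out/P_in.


P_in = 1000 * 9.81 * 140.7 * 91.5 / 1e6 = 126.2944 MW
eta = 118.7 / 126.2944 = 0.9399


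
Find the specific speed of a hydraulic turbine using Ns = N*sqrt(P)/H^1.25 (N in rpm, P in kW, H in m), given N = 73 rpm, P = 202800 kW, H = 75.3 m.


Ns = 73 * 202800^0.5 / 75.3^1.25 = 148.2051


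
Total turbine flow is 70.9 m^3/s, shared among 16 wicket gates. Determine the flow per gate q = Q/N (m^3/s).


q = 70.9 / 16 = 4.4313 m^3/s


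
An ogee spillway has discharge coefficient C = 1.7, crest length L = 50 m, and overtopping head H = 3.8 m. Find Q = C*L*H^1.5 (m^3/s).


Q = 1.7 * 50 * 3.8^1.5 = 629.6429 m^3/s


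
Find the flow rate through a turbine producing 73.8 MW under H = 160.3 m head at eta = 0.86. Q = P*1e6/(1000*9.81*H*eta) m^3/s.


Q = 73.8 * 1e6 / (1000 * 9.81 * 160.3 * 0.86) = 54.5702 m^3/s


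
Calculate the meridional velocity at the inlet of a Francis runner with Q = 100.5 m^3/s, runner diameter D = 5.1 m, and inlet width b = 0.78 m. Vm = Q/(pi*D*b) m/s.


Vm = 100.5 / (pi * 5.1 * 0.78) = 8.0418 m/s


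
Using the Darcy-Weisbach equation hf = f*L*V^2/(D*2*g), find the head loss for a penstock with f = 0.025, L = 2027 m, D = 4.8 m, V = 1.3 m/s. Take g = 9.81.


hf = 0.025 * 2027 * 1.3^2 / (4.8 * 2 * 9.81) = 0.9094 m


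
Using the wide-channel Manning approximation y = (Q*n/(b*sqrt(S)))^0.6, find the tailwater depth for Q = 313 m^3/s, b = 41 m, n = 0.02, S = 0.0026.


y = (313 * 0.02 / (41 * 0.0026^0.5))^0.6 = 1.9310 m


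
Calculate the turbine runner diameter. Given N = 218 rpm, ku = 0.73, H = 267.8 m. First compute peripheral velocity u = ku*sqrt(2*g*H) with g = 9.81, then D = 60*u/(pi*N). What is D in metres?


u = 0.73 * sqrt(2*9.81*267.8) = 52.9149 m/s
D = 60 * 52.9149 / (pi * 218) = 4.6358 m


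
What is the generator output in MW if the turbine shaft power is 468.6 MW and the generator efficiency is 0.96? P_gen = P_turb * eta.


P_gen = 468.6 * 0.96 = 449.8560 MW


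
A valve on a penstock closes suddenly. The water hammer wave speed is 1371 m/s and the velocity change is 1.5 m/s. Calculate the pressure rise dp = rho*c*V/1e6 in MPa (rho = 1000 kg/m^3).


dp = 1000 * 1371 * 1.5 / 1e6 = 2.0565 MPa


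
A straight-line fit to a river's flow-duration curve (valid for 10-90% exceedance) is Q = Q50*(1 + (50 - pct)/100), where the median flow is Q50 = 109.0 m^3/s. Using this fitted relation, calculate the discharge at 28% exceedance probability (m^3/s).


Q = 109.0 * (1 + (50 - 28)/100) = 132.9800 m^3/s


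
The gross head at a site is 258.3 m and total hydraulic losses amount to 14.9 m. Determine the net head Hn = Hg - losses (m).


Hn = 258.3 - 14.9 = 243.4000 m


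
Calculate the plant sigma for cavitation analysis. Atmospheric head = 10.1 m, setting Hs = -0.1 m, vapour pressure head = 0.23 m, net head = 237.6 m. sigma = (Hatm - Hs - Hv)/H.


sigma = (10.1 - (-0.1) - 0.23) / 237.6 = 0.0420


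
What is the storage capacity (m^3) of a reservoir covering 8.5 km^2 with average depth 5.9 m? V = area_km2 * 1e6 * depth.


V = 8.5 * 1e6 * 5.9 = 5.0150e+07 m^3


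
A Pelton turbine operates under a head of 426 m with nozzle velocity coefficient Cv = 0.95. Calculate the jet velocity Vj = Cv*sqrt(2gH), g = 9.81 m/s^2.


Vj = 0.95 * sqrt(2*9.81*426) = 86.8516 m/s


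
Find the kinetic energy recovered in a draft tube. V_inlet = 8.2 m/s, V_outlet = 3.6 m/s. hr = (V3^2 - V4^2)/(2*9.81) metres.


hr = (8.2^2 - 3.6^2) / (2*9.81) = 2.7666 m


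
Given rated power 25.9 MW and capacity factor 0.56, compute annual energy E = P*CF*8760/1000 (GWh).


E = 25.9 * 0.56 * 8760 / 1000 = 127.0550 GWh


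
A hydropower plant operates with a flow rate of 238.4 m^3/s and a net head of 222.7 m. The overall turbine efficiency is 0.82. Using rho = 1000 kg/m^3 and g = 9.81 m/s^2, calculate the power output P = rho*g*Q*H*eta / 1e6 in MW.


P = 1000 * 9.81 * 238.4 * 222.7 * 0.82 / 1e6 = 427.0801 MW


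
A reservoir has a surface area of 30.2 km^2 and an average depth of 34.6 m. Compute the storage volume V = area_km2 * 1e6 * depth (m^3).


V = 30.2 * 1e6 * 34.6 = 1.0449e+09 m^3


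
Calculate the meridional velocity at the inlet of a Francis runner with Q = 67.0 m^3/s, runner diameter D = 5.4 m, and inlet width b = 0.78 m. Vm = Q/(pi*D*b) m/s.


Vm = 67.0 / (pi * 5.4 * 0.78) = 5.0633 m/s


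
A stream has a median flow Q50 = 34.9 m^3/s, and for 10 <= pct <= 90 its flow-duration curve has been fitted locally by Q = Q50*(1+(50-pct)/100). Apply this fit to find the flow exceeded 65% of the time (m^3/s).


Q = 34.9 * (1 + (50 - 65)/100) = 29.6650 m^3/s


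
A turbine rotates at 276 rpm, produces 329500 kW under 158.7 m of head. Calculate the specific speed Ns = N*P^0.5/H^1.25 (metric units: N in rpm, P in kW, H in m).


Ns = 276 * 329500^0.5 / 158.7^1.25 = 281.2650


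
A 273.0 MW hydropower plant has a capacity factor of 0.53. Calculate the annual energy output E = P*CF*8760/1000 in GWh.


E = 273.0 * 0.53 * 8760 / 1000 = 1267.4844 GWh


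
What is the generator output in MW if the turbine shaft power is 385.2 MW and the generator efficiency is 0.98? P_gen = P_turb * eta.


P_gen = 385.2 * 0.98 = 377.4960 MW


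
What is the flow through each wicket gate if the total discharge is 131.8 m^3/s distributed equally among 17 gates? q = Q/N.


q = 131.8 / 17 = 7.7529 m^3/s


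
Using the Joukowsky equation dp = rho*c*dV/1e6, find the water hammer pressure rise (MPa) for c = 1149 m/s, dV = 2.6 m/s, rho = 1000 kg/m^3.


dp = 1000 * 1149 * 2.6 / 1e6 = 2.9874 MPa


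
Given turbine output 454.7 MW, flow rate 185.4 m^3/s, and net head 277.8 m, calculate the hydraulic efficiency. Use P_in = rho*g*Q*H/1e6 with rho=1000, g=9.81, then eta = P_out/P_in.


P_in = 1000 * 9.81 * 185.4 * 277.8 / 1e6 = 505.2554 MW
eta = 454.7 / 505.2554 = 0.8999


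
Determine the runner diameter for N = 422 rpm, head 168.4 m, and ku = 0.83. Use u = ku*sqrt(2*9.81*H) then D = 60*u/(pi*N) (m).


u = 0.83 * sqrt(2*9.81*168.4) = 47.7088 m/s
D = 60 * 47.7088 / (pi * 422) = 2.1592 m


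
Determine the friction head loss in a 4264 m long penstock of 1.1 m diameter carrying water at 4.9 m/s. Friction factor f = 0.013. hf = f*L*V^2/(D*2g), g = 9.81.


hf = 0.013 * 4264 * 4.9^2 / (1.1 * 2 * 9.81) = 61.6682 m


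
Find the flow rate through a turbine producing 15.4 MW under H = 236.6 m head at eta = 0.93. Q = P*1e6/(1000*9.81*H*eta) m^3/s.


Q = 15.4 * 1e6 / (1000 * 9.81 * 236.6 * 0.93) = 7.1343 m^3/s


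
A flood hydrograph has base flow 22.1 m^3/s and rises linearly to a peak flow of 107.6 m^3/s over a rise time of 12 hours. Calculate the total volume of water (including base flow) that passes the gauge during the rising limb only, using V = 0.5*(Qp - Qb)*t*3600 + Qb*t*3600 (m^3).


V = 0.5*(107.6 - 22.1)*12*3600 + 22.1*12*3600 = 2.8015e+06 m^3


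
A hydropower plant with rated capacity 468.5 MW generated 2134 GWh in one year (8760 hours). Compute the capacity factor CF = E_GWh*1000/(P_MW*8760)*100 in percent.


CF = 2134 * 1000 / (468.5 * 8760) * 100 = 51.9973 %


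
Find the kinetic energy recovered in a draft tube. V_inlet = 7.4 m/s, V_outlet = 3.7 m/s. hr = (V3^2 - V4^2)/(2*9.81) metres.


hr = (7.4^2 - 3.7^2) / (2*9.81) = 2.0933 m


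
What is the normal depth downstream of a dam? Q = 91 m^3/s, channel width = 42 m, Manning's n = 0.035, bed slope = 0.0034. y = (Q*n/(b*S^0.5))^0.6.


y = (91 * 0.035 / (42 * 0.0034^0.5))^0.6 = 1.1708 m


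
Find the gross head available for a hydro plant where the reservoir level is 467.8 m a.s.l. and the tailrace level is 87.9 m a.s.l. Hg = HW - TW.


Hg = 467.8 - 87.9 = 379.9000 m


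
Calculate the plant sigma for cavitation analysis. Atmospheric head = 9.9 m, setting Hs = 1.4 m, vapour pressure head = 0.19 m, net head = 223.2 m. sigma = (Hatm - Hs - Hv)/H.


sigma = (9.9 - 1.4 - 0.19) / 223.2 = 0.0372


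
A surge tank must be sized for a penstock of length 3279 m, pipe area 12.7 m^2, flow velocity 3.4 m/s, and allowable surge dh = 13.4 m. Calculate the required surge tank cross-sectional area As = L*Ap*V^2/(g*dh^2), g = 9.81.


As = 3279 * 12.7 * 3.4^2 / (9.81 * 13.4^2) = 273.2904 m^2


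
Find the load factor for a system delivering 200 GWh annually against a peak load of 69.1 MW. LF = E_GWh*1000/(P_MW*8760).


LF = 200 * 1000 / (69.1 * 8760) = 0.3304


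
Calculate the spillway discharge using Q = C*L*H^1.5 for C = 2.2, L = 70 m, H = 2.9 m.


Q = 2.2 * 70 * 2.9^1.5 = 760.5324 m^3/s


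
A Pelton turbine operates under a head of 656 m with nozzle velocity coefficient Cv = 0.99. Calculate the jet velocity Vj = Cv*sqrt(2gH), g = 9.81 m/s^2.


Vj = 0.99 * sqrt(2*9.81*656) = 112.3147 m/s


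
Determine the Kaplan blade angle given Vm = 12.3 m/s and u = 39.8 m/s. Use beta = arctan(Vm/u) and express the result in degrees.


beta = arctan(12.3 / 39.8) = 17.1735 degrees


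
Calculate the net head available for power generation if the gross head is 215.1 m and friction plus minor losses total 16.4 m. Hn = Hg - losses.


Hn = 215.1 - 16.4 = 198.7000 m


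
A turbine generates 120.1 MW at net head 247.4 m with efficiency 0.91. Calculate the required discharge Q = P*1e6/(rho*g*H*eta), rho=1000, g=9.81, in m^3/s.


Q = 120.1 * 1e6 / (1000 * 9.81 * 247.4 * 0.91) = 54.3792 m^3/s


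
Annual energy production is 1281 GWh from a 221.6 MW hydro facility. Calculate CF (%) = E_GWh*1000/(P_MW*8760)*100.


CF = 1281 * 1000 / (221.6 * 8760) * 100 = 65.9896 %


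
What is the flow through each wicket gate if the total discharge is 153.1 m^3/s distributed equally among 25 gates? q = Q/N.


q = 153.1 / 25 = 6.1240 m^3/s


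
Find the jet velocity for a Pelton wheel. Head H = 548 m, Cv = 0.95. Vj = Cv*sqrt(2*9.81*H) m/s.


Vj = 0.95 * sqrt(2*9.81*548) = 98.5062 m/s


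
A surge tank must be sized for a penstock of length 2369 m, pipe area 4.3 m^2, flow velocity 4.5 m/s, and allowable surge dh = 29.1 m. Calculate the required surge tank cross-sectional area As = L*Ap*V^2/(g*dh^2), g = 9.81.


As = 2369 * 4.3 * 4.5^2 / (9.81 * 29.1^2) = 24.8315 m^2


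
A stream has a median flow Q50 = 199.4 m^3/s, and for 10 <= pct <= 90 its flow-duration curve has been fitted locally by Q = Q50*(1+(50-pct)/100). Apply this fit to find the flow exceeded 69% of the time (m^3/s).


Q = 199.4 * (1 + (50 - 69)/100) = 161.5140 m^3/s


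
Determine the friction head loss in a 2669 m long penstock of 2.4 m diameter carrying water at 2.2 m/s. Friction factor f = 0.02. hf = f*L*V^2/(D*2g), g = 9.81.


hf = 0.02 * 2669 * 2.2^2 / (2.4 * 2 * 9.81) = 5.4867 m


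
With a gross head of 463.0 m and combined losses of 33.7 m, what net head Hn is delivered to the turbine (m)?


Hn = 463.0 - 33.7 = 429.3000 m


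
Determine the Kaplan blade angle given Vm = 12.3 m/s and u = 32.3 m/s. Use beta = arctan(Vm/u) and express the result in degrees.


beta = arctan(12.3 / 32.3) = 20.8471 degrees


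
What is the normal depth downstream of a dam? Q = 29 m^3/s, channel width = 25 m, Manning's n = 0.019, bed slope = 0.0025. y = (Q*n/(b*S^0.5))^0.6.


y = (29 * 0.019 / (25 * 0.0025^0.5))^0.6 = 0.6117 m


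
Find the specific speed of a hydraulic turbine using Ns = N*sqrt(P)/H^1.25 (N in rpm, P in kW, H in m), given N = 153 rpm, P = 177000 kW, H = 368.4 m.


Ns = 153 * 177000^0.5 / 368.4^1.25 = 39.8821


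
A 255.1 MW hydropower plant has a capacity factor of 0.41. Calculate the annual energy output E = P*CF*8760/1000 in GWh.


E = 255.1 * 0.41 * 8760 / 1000 = 916.2172 GWh


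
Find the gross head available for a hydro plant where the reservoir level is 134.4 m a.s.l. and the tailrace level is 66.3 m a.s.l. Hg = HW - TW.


Hg = 134.4 - 66.3 = 68.1000 m


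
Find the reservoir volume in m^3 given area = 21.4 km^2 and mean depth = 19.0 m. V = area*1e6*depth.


V = 21.4 * 1e6 * 19.0 = 4.0660e+08 m^3


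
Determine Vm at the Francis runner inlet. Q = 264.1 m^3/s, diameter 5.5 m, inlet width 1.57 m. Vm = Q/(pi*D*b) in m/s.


Vm = 264.1 / (pi * 5.5 * 1.57) = 9.7355 m/s


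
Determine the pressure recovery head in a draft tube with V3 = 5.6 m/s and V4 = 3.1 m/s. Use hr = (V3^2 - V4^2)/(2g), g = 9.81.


hr = (5.6^2 - 3.1^2) / (2*9.81) = 1.1086 m


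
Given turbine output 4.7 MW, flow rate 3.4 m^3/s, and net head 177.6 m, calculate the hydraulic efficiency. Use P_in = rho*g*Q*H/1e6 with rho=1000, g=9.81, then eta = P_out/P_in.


P_in = 1000 * 9.81 * 3.4 * 177.6 / 1e6 = 5.9237 MW
eta = 4.7 / 5.9237 = 0.7934


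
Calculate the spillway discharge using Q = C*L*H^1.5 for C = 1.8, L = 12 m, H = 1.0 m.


Q = 1.8 * 12 * 1.0^1.5 = 21.6000 m^3/s


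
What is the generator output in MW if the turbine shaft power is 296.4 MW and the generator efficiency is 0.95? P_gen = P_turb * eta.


P_gen = 296.4 * 0.95 = 281.5800 MW


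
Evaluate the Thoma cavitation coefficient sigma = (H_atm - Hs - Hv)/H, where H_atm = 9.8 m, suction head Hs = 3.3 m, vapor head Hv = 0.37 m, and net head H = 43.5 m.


sigma = (9.8 - 3.3 - 0.37) / 43.5 = 0.1409


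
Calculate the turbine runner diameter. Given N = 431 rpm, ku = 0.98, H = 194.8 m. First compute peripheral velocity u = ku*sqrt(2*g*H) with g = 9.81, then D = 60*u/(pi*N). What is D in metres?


u = 0.98 * sqrt(2*9.81*194.8) = 60.5857 m/s
D = 60 * 60.5857 / (pi * 431) = 2.6847 m


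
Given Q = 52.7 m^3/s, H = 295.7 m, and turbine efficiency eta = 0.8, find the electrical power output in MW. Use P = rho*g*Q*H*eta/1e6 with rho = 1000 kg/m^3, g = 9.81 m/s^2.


P = 1000 * 9.81 * 52.7 * 295.7 * 0.8 / 1e6 = 122.2984 MW


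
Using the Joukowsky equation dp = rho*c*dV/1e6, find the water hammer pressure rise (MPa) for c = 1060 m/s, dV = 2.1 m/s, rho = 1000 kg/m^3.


dp = 1000 * 1060 * 2.1 / 1e6 = 2.2260 MPa


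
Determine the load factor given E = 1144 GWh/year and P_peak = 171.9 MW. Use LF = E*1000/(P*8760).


LF = 1144 * 1000 / (171.9 * 8760) = 0.7597


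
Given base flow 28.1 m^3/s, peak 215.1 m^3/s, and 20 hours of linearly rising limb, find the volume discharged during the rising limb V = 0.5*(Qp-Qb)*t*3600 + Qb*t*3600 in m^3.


V = 0.5*(215.1 - 28.1)*20*3600 + 28.1*20*3600 = 8.7552e+06 m^3


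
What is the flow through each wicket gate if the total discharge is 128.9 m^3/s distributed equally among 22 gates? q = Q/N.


q = 128.9 / 22 = 5.8591 m^3/s


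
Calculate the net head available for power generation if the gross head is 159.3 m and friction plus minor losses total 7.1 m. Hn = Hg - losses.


Hn = 159.3 - 7.1 = 152.2000 m


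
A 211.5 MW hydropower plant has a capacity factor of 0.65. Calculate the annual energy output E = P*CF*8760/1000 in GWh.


E = 211.5 * 0.65 * 8760 / 1000 = 1204.2810 GWh


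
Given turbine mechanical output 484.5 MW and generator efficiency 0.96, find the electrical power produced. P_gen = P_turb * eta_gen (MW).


P_gen = 484.5 * 0.96 = 465.1200 MW


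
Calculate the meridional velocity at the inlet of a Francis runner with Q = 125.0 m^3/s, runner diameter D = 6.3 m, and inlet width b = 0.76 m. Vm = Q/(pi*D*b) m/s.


Vm = 125.0 / (pi * 6.3 * 0.76) = 8.3101 m/s


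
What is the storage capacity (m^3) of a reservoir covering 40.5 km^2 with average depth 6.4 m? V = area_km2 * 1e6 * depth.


V = 40.5 * 1e6 * 6.4 = 2.5920e+08 m^3


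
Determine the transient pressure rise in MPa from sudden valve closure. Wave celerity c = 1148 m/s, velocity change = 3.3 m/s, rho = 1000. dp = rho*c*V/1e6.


dp = 1000 * 1148 * 3.3 / 1e6 = 3.7884 MPa


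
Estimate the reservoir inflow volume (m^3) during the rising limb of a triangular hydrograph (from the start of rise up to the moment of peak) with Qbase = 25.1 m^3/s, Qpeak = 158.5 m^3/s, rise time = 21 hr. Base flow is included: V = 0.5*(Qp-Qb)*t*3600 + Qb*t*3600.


V = 0.5*(158.5 - 25.1)*21*3600 + 25.1*21*3600 = 6.9401e+06 m^3


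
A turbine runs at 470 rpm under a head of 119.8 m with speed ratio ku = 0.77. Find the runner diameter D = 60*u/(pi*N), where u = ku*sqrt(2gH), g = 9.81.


u = 0.77 * sqrt(2*9.81*119.8) = 37.3309 m/s
D = 60 * 37.3309 / (pi * 470) = 1.5170 m


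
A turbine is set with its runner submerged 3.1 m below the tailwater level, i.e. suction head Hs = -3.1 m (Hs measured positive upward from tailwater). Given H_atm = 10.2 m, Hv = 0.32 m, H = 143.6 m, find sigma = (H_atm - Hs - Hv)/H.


sigma = (10.2 - (-3.1) - 0.32) / 143.6 = 0.0904


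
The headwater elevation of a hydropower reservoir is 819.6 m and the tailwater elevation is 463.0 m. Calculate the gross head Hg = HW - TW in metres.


Hg = 819.6 - 463.0 = 356.6000 m


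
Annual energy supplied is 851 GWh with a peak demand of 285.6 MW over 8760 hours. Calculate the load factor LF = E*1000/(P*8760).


LF = 851 * 1000 / (285.6 * 8760) = 0.3401


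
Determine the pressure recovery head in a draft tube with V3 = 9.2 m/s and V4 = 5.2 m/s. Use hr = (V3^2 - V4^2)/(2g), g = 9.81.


hr = (9.2^2 - 5.2^2) / (2*9.81) = 2.9358 m


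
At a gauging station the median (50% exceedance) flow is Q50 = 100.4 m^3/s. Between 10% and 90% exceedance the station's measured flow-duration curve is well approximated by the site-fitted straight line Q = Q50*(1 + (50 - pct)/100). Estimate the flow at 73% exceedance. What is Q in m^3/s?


Q = 100.4 * (1 + (50 - 73)/100) = 77.3080 m^3/s


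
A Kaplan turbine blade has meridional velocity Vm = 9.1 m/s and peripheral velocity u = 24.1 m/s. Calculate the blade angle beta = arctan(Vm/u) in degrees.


beta = arctan(9.1 / 24.1) = 20.6862 degrees


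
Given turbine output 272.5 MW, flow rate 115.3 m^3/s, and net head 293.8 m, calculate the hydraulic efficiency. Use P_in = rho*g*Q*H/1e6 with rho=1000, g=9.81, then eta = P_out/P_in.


P_in = 1000 * 9.81 * 115.3 * 293.8 / 1e6 = 332.3151 MW
eta = 272.5 / 332.3151 = 0.8200


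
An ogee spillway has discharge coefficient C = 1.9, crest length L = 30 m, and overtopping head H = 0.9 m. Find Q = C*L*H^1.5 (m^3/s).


Q = 1.9 * 30 * 0.9^1.5 = 48.6675 m^3/s


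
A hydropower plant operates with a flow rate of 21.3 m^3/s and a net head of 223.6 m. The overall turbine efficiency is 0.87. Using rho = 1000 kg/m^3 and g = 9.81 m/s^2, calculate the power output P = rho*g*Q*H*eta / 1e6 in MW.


P = 1000 * 9.81 * 21.3 * 223.6 * 0.87 / 1e6 = 40.6480 MW


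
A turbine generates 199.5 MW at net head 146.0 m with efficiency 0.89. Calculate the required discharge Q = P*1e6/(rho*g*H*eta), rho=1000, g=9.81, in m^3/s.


Q = 199.5 * 1e6 / (1000 * 9.81 * 146.0 * 0.89) = 156.5060 m^3/s


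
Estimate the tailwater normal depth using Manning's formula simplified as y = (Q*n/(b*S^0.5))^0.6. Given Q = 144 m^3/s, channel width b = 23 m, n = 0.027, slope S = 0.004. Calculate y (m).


y = (144 * 0.027 / (23 * 0.004^0.5))^0.6 = 1.8038 m


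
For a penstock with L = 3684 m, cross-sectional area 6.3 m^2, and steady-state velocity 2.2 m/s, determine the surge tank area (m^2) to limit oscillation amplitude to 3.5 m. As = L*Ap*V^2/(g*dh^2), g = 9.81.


As = 3684 * 6.3 * 2.2^2 / (9.81 * 3.5^2) = 934.7607 m^2


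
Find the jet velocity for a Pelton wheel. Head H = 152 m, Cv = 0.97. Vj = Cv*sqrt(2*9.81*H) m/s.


Vj = 0.97 * sqrt(2*9.81*152) = 52.9716 m/s


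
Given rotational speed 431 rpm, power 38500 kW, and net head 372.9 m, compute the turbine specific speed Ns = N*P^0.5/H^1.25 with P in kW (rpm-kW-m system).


Ns = 431 * 38500^0.5 / 372.9^1.25 = 51.6080


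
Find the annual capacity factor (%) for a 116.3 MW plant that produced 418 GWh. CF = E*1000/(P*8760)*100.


CF = 418 * 1000 / (116.3 * 8760) * 100 = 41.0291 %


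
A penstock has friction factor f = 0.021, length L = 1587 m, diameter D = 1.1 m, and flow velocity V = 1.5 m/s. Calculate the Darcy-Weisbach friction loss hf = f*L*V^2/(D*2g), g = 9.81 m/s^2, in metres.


hf = 0.021 * 1587 * 1.5^2 / (1.1 * 2 * 9.81) = 3.4745 m


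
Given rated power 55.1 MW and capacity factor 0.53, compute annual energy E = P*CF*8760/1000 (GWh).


E = 55.1 * 0.53 * 8760 / 1000 = 255.8183 GWh


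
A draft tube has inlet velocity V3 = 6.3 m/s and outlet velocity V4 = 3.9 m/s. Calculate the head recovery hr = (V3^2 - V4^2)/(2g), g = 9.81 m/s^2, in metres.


hr = (6.3^2 - 3.9^2) / (2*9.81) = 1.2477 m


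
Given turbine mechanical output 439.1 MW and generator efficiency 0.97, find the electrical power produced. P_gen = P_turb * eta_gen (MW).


P_gen = 439.1 * 0.97 = 425.9270 MW


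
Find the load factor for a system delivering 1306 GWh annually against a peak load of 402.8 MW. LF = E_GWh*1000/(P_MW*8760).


LF = 1306 * 1000 / (402.8 * 8760) = 0.3701


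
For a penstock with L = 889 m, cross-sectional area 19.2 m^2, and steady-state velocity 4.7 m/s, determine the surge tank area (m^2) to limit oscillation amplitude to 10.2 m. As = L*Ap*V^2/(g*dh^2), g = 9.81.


As = 889 * 19.2 * 4.7^2 / (9.81 * 10.2^2) = 369.4276 m^2
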